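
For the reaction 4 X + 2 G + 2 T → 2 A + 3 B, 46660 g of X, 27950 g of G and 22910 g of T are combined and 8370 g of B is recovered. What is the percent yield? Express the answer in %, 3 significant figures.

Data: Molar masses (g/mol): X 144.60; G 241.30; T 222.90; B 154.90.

35.0 %

n(X) = 46660 / 144.60 = 322.7 mol
n(G) = 27950 / 241.30 = 115.8 mol
n(T) = 22910 / 222.90 = 102.8 mol
n/ν → X: 80.68, G: 57.90, T: 51.40; T is limiting.
theoretical n(B) = (3/2) × 102.8 = 154.2 mol → 23890 g
% yield = 8370 / 23890 × 100 = 35.04 %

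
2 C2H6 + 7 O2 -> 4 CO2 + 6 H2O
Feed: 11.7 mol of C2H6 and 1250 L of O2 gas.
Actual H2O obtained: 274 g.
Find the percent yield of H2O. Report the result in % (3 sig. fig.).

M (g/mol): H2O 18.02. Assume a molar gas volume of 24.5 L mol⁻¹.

n(C2H6) = 11.70 mol
n(O2) = 1250 / 24.5 = 51.02 mol
n/ν for C2H6 = 11.70/2 = 5.850
n/ν for O2 = 51.02/7 = 7.289
Smallest n/ν is C2H6 → limiting reagent.
theoretical n(H2O) = (6/2) × 11.70 = 35.10 mol → 632.5 g
% yield = 274 / 632.5 × 100 = 43.32 %

43.3 %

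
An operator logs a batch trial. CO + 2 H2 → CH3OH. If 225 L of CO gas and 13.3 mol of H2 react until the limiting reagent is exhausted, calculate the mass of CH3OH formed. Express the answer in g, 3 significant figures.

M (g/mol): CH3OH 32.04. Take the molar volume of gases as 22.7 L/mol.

n(CO) = 225.0 / 22.7 = 9.912 mol
n(H2) = 13.30 mol
n/ν → CO: 9.912, H2: 6.650; H2 is limiting.
n(CH3OH) = (1/2) × 13.30 = 6.650 mol
mass = 6.650 × 32.04 = 213.1 g

213 g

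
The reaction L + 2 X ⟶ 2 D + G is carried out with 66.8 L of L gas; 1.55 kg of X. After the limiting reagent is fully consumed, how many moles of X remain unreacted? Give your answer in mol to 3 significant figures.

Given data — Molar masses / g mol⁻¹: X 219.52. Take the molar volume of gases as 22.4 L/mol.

n(L) = 66.80 / 22.4 = 2.982 mol
n(X) = 1.550×1000 / 219.52 = 7.061 mol
n/ν for L = 2.982/1 = 2.982
n/ν for X = 7.061/2 = 3.531
Smallest n/ν is L → limiting reagent.
X consumed = (2/1) × 2.982 = 5.964 mol
X remaining = 7.061 − 5.964 = 1.097 mol

1.10 mol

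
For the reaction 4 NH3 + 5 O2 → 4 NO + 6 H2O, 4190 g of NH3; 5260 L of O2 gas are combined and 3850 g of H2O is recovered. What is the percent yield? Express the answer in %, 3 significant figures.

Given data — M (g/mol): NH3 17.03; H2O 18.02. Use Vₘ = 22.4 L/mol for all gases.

75.8 %

n(NH3) = 4190 / 17.03 = 246.0 mol
n(O2) = 5260 / 22.4 = 234.8 mol
n/ν → NH3: 61.50, O2: 46.96; O2 is limiting.
theoretical n(H2O) = (6/5) × 234.8 = 281.8 mol → 5078 g
% yield = 3850 / 5078 × 100 = 75.82 %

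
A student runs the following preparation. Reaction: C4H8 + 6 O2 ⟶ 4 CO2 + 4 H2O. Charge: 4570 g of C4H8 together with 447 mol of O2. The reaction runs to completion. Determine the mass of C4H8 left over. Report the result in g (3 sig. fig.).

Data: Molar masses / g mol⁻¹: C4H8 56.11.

390 g

n(C4H8) = 4570 / 56.11 = 81.45 mol
n(O2) = 447.0 mol
n/ν for C4H8 = 81.45/1 = 81.45
n/ν for O2 = 447.0/6 = 74.50
Smallest n/ν is O2 → limiting reagent.
C4H8 consumed = (1/6) × 447.0 = 74.50 mol
C4H8 remaining = 81.45 − 74.50 = 6.950 mol
mass = 6.950 × 56.11 = 390.0 g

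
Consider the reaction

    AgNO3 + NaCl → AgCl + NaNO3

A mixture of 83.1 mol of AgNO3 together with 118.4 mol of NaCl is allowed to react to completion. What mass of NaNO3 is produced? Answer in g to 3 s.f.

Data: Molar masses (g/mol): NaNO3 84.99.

n(AgNO3) = 83.10 mol
n(NaCl) = 118.4 mol
n/ν → AgNO3: 83.10, NaCl: 118.4; AgNO3 is limiting.
n(NaNO3) = (1/1) × 83.10 = 83.10 mol
mass = 83.10 × 84.99 = 7063 g

7060 g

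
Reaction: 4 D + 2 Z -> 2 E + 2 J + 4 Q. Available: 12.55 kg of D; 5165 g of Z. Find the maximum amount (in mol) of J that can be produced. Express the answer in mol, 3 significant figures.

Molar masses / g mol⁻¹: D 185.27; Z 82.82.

33.9 mol

n(D) = 12.55×1000 / 185.27 = 67.74 mol
n(Z) = 5165 / 82.82 = 62.36 mol
n/ν for D = 67.74/4 = 16.94
n/ν for Z = 62.36/2 = 31.18
Smallest n/ν is D → limiting reagent.
n(J) = (2/4) × 67.74 = 33.87 mol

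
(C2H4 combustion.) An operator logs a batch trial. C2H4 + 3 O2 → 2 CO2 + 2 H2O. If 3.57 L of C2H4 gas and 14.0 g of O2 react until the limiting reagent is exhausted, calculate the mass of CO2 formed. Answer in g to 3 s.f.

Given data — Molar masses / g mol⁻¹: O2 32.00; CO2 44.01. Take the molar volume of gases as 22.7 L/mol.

12.8 g

n(C2H4) = 3.570 / 22.7 = 0.1573 mol
n(O2) = 14.00 / 32.00 = 0.4375 mol
n/ν for C2H4 = 0.1573/1 = 0.1573
n/ν for O2 = 0.4375/3 = 0.1458
Smallest n/ν is O2 → limiting reagent.
n(CO2) = (2/3) × 0.4375 = 0.2917 mol
mass = 0.2917 × 44.01 = 12.84 g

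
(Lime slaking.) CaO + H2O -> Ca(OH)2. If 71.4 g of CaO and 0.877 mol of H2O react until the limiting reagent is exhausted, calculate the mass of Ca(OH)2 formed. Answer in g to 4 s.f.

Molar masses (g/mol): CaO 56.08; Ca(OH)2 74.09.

n(CaO) = 71.40 / 56.08 = 1.273 mol
n(H2O) = 0.8770 mol
n/ν → CaO: 1.273, H2O: 0.8770; H2O is limiting.
n(Ca(OH)2) = (1/1) × 0.8770 = 0.8770 mol
mass = 0.8770 × 74.09 = 64.98 g

64.98 g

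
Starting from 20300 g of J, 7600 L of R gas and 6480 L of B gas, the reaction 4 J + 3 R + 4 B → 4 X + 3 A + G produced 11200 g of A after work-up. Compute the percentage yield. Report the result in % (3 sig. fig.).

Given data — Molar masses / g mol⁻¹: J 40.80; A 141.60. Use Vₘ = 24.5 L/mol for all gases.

n(J) = 20300 / 40.80 = 497.5 mol
n(R) = 7600 / 24.5 = 310.2 mol
n(B) = 6480 / 24.5 = 264.5 mol
n/ν → J: 124.4, R: 103.4, B: 66.13; B is limiting.
theoretical n(A) = (3/4) × 264.5 = 198.4 mol → 28090 g
% yield = 11200 / 28090 × 100 = 39.87 %

39.9 %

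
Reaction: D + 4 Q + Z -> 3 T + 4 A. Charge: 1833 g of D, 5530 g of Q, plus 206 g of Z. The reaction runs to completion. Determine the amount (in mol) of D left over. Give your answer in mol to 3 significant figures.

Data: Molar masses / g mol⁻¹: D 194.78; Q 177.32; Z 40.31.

4.30 mol

n(D) = 1833 / 194.78 = 9.411 mol
n(Q) = 5530 / 177.32 = 31.19 mol
n(Z) = 206.0 / 40.31 = 5.110 mol
n/ν for D = 9.411/1 = 9.411
n/ν for Q = 31.19/4 = 7.798
n/ν for Z = 5.110/1 = 5.110
Smallest n/ν is Z → limiting reagent.
D consumed = (1/1) × 5.110 = 5.110 mol
D remaining = 9.411 − 5.110 = 4.301 mol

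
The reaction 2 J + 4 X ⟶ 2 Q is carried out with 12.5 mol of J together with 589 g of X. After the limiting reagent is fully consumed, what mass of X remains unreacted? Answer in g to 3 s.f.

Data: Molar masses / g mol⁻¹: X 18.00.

n(J) = 12.50 mol
n(X) = 589.0 / 18.00 = 32.72 mol
n/ν for J = 12.50/2 = 6.250
n/ν for X = 32.72/4 = 8.180
Smallest n/ν is J → limiting reagent.
X consumed = (4/2) × 12.50 = 25.00 mol
X remaining = 32.72 − 25.00 = 7.720 mol
mass = 7.720 × 18.00 = 139.0 g

139 g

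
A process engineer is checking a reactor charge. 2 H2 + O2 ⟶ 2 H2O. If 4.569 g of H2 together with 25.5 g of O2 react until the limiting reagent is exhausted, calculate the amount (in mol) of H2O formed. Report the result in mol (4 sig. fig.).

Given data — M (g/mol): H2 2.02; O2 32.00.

n(H2) = 4.569 / 2.02 = 2.262 mol
n(O2) = 25.50 / 32.00 = 0.7969 mol
n/ν for H2 = 2.262/2 = 1.131
n/ν for O2 = 0.7969/1 = 0.7969
Smallest n/ν is O2 → limiting reagent.
n(H2O) = (2/1) × 0.7969 = 1.594 mol

1.594 mol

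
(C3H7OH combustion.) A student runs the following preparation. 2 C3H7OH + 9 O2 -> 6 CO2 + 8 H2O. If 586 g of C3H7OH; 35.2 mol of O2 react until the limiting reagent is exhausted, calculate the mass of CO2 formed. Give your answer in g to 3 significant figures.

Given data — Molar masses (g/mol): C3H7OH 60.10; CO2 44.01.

n(C3H7OH) = 586.0 / 60.10 = 9.750 mol
n(O2) = 35.20 mol
n/ν → C3H7OH: 4.875, O2: 3.911; O2 is limiting.
n(CO2) = (6/9) × 35.20 = 23.47 mol
mass = 23.47 × 44.01 = 1033 g

1030 g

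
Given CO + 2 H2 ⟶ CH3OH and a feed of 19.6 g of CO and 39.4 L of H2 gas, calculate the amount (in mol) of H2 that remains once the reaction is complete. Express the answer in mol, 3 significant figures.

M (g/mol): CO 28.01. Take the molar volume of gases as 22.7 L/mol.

n(CO) = 19.60 / 28.01 = 0.6998 mol
n(H2) = 39.40 / 22.7 = 1.736 mol
n/ν → CO: 0.6998, H2: 0.8680; CO is limiting.
H2 consumed = (2/1) × 0.6998 = 1.400 mol
H2 remaining = 1.736 − 1.400 = 0.3360 mol

0.336 mol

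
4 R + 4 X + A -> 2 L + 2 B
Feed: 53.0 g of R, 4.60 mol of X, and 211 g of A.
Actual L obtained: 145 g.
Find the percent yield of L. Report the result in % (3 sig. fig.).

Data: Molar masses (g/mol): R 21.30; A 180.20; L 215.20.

54.2 %

n(R) = 53.00 / 21.30 = 2.488 mol
n(X) = 4.600 mol
n(A) = 211.0 / 180.20 = 1.171 mol
n/ν for R = 2.488/4 = 0.6220
n/ν for X = 4.600/4 = 1.150
n/ν for A = 1.171/1 = 1.171
Smallest n/ν is R → limiting reagent.
theoretical n(L) = (2/4) × 2.488 = 1.244 mol → 267.7 g
% yield = 145 / 267.7 × 100 = 54.17 %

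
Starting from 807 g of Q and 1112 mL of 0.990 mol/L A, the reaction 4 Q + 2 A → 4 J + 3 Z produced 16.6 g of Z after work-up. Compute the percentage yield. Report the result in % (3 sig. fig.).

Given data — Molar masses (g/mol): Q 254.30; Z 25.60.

n(Q) = 807.0 / 254.30 = 3.173 mol
n(A) = 0.990 × 1112/1000 = 1.101 mol
n/ν for Q = 3.173/4 = 0.7933
n/ν for A = 1.101/2 = 0.5505
Smallest n/ν is A → limiting reagent.
theoretical n(Z) = (3/2) × 1.101 = 1.652 mol → 42.29 g
% yield = 16.6 / 42.29 × 100 = 39.25 %

39.3 %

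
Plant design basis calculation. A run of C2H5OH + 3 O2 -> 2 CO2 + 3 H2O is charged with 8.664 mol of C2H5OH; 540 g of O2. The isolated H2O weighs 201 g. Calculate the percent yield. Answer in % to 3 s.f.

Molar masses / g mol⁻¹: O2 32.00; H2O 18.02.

n(C2H5OH) = 8.664 mol
n(O2) = 540.0 / 32.00 = 16.88 mol
n/ν → C2H5OH: 8.664, O2: 5.627; O2 is limiting.
theoretical n(H2O) = (3/3) × 16.88 = 16.88 mol → 304.2 g
% yield = 201 / 304.2 × 100 = 66.07 %

66.1 %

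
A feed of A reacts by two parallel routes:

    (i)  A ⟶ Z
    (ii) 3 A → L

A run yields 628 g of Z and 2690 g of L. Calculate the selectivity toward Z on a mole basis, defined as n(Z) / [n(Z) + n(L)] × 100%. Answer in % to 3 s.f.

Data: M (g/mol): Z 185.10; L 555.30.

41.2 %

n(Z) = 628 / 185.10 = 3.393 mol
n(L) = 2690 / 555.30 = 4.844 mol
selectivity = 3.393/(3.393+4.844) × 100 = 41.19 %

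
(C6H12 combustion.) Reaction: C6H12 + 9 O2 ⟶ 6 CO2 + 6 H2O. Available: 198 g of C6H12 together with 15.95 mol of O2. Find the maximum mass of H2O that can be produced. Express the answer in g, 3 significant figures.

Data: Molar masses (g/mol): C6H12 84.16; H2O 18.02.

n(C6H12) = 198.0 / 84.16 = 2.353 mol
n(O2) = 15.95 mol
n/ν → C6H12: 2.353, O2: 1.772; O2 is limiting.
n(H2O) = (6/9) × 15.95 = 10.63 mol
mass = 10.63 × 18.02 = 191.6 g

192 g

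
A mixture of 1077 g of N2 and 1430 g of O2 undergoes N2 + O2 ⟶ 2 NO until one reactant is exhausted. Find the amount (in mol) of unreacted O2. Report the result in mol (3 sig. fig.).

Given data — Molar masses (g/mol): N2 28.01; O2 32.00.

6.24 mol

n(N2) = 1077 / 28.01 = 38.45 mol
n(O2) = 1430 / 32.00 = 44.69 mol
n/ν → N2: 38.45, O2: 44.69; N2 is limiting.
O2 consumed = (1/1) × 38.45 = 38.45 mol
O2 remaining = 44.69 − 38.45 = 6.240 mol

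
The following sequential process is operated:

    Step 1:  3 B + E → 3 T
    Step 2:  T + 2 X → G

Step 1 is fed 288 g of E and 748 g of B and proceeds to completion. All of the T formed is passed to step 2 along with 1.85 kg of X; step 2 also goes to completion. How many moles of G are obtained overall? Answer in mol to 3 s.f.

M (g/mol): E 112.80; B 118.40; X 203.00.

4.56 mol

Step 1:
n(E) = 288.0 / 112.80 = 2.553 mol
n(B) = 748.0 / 118.40 = 6.318 mol
n/ν for E = 2.553/1 = 2.553
n/ν for B = 6.318/3 = 2.106
Smallest n/ν is B → limiting reagent.
n(T) produced = (3/3) × 6.318 = 6.318 mol
Step 2:
n(T) available = 6.318 mol
n(X) = 1.850×1000 / 203.00 = 9.113 mol
n/ν for T = 6.318/1 = 6.318
n/ν for X = 9.113/2 = 4.557
Smallest n/ν is X → limiting reagent.
n(G) = (1/2) × 9.113 = 4.557 mol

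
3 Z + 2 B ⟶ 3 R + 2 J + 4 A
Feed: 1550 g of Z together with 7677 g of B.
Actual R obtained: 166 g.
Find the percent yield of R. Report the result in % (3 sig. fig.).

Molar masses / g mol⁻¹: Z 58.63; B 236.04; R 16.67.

37.7 %

n(Z) = 1550 / 58.63 = 26.44 mol
n(B) = 7677 / 236.04 = 32.52 mol
n/ν for Z = 26.44/3 = 8.813
n/ν for B = 32.52/2 = 16.26
Smallest n/ν is Z → limiting reagent.
theoretical n(R) = (3/3) × 26.44 = 26.44 mol → 440.8 g
% yield = 166 / 440.8 × 100 = 37.66 %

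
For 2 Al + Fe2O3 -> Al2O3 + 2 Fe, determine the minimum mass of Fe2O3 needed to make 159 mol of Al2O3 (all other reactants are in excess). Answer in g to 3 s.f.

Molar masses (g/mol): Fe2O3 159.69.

n(Al2O3) = 159.0 mol
n(Fe2O3) = (1/1) × 159.0 = 159.0 mol
mass = 159.0 × 159.69 = 25390 g

25400 g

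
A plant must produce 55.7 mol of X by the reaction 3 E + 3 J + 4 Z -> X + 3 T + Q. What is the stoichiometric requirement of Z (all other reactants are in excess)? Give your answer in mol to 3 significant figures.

223 mol

n(X) = 55.70 mol
n(Z) = (4/1) × 55.70 = 222.8 mol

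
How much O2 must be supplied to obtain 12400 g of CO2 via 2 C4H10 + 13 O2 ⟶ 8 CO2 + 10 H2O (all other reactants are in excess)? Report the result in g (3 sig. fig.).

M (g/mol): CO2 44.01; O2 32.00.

n(CO2) = 12400 / 44.01 = 281.8 mol
n(O2) = (13/8) × 281.8 = 457.9 mol
mass = 457.9 × 32.00 = 14650 g

14700 g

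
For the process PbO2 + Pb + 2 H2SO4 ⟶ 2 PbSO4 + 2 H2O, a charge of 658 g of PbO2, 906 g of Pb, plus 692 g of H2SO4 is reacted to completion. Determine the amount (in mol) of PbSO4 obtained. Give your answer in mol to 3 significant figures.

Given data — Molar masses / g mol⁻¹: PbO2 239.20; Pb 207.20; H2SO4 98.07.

n(PbO2) = 658.0 / 239.20 = 2.751 mol
n(Pb) = 906.0 / 207.20 = 4.373 mol
n(H2SO4) = 692.0 / 98.07 = 7.056 mol
n/ν for PbO2 = 2.751/1 = 2.751
n/ν for Pb = 4.373/1 = 4.373
n/ν for H2SO4 = 7.056/2 = 3.528
Smallest n/ν is PbO2 → limiting reagent.
n(PbSO4) = (2/1) × 2.751 = 5.502 mol

5.50 mol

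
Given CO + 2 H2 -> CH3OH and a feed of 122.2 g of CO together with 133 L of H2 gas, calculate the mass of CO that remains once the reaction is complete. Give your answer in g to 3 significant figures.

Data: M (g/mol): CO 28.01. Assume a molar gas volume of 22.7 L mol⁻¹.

n(CO) = 122.2 / 28.01 = 4.363 mol
n(H2) = 133.0 / 22.7 = 5.859 mol
n/ν for CO = 4.363/1 = 4.363
n/ν for H2 = 5.859/2 = 2.930
Smallest n/ν is H2 → limiting reagent.
CO consumed = (1/2) × 5.859 = 2.930 mol
CO remaining = 4.363 − 2.930 = 1.433 mol
mass = 1.433 × 28.01 = 40.14 g

40.1 g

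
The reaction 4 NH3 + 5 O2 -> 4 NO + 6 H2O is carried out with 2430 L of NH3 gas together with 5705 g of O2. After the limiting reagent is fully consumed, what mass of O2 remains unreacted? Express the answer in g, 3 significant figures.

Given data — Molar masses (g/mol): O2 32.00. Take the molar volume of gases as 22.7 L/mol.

n(NH3) = 2430 / 22.7 = 107.0 mol
n(O2) = 5705 / 32.00 = 178.3 mol
n/ν for NH3 = 107.0/4 = 26.75
n/ν for O2 = 178.3/5 = 35.66
Smallest n/ν is NH3 → limiting reagent.
O2 consumed = (5/4) × 107.0 = 133.8 mol
O2 remaining = 178.3 − 133.8 = 44.50 mol
mass = 44.50 × 32.00 = 1424 g

1420 g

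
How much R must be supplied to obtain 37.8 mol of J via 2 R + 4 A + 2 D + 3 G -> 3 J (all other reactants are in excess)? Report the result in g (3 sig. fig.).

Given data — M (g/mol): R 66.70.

1680 g

n(J) = 37.80 mol
n(R) = (2/3) × 37.80 = 25.20 mol
mass = 25.20 × 66.70 = 1681 g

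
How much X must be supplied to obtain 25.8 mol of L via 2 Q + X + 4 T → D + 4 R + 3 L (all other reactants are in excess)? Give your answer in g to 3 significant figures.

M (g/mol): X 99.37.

n(L) = 25.80 mol
n(X) = (1/3) × 25.80 = 8.600 mol
mass = 8.600 × 99.37 = 854.6 g

855 g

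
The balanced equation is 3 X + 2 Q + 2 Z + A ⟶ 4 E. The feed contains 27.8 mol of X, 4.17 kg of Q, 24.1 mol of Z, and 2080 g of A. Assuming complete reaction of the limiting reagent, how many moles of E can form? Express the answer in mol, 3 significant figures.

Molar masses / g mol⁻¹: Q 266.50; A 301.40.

27.6 mol

n(X) = 27.80 mol
n(Q) = 4.170×1000 / 266.50 = 15.65 mol
n(Z) = 24.10 mol
n(A) = 2080 / 301.40 = 6.901 mol
n/ν → X: 9.267, Q: 7.825, Z: 12.05, A: 6.901; A is limiting.
n(E) = (4/1) × 6.901 = 27.60 mol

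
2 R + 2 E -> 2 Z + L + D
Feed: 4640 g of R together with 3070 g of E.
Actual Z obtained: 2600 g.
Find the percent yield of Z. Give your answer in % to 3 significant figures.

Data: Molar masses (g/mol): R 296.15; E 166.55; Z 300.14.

n(R) = 4640 / 296.15 = 15.67 mol
n(E) = 3070 / 166.55 = 18.43 mol
n/ν → R: 7.835, E: 9.215; R is limiting.
theoretical n(Z) = (2/2) × 15.67 = 15.67 mol → 4703 g
% yield = 2600 / 4703 × 100 = 55.28 %

55.3 %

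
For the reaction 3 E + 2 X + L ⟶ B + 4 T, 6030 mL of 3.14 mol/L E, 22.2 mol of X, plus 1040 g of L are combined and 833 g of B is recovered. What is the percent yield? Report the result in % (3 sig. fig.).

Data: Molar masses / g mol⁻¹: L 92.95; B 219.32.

60.2 %

n(E) = 3.14 × 6030/1000 = 18.93 mol
n(X) = 22.20 mol
n(L) = 1040 / 92.95 = 11.19 mol
n/ν → E: 6.310, X: 11.10, L: 11.19; E is limiting.
theoretical n(B) = (1/3) × 18.93 = 6.310 mol → 1384 g
% yield = 833 / 1384 × 100 = 60.19 %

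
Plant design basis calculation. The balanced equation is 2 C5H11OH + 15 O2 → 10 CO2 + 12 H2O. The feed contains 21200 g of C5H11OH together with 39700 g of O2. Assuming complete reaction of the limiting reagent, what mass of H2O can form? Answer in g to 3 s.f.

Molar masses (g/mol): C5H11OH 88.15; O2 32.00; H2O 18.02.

17900 g

n(C5H11OH) = 21200 / 88.15 = 240.5 mol
n(O2) = 39700 / 32.00 = 1241 mol
n/ν for C5H11OH = 240.5/2 = 120.3
n/ν for O2 = 1241/15 = 82.73
Smallest n/ν is O2 → limiting reagent.
n(H2O) = (12/15) × 1241 = 992.8 mol
mass = 992.8 × 18.02 = 17890 g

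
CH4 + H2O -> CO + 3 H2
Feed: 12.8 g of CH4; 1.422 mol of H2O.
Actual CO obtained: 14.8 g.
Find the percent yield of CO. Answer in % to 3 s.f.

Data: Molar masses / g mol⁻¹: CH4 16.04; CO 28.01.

66.2 %

n(CH4) = 12.80 / 16.04 = 0.7980 mol
n(H2O) = 1.422 mol
n/ν for CH4 = 0.7980/1 = 0.7980
n/ν for H2O = 1.422/1 = 1.422
Smallest n/ν is CH4 → limiting reagent.
theoretical n(CO) = (1/1) × 0.7980 = 0.7980 mol → 22.35 g
% yield = 14.8 / 22.35 × 100 = 66.22 %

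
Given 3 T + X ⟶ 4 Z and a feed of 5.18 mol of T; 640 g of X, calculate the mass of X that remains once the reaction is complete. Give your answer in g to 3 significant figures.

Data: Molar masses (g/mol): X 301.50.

119 g

n(T) = 5.180 mol
n(X) = 640.0 / 301.50 = 2.123 mol
n/ν for T = 5.180/3 = 1.727
n/ν for X = 2.123/1 = 2.123
Smallest n/ν is T → limiting reagent.
X consumed = (1/3) × 5.180 = 1.727 mol
X remaining = 2.123 − 1.727 = 0.3960 mol
mass = 0.3960 × 301.50 = 119.4 g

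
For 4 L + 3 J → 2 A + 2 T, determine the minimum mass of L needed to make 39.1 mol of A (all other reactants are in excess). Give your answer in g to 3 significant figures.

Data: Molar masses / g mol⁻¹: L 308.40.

24100 g

n(A) = 39.10 mol
n(L) = (4/2) × 39.10 = 78.20 mol
mass = 78.20 × 308.40 = 24120 g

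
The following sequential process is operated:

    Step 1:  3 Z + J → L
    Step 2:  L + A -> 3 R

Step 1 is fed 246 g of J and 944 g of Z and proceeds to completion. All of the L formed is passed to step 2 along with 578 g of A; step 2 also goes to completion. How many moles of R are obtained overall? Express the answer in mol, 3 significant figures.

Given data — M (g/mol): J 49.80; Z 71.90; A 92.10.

Step 1:
n(J) = 246.0 / 49.80 = 4.940 mol
n(Z) = 944.0 / 71.90 = 13.13 mol
n/ν for J = 4.940/1 = 4.940
n/ν for Z = 13.13/3 = 4.377
Smallest n/ν is Z → limiting reagent.
n(L) produced = (1/3) × 13.13 = 4.377 mol
Step 2:
n(L) available = 4.377 mol
n(A) = 578.0 / 92.10 = 6.276 mol
n/ν for L = 4.377/1 = 4.377
n/ν for A = 6.276/1 = 6.276
Smallest n/ν is L → limiting reagent.
n(R) = (3/1) × 4.377 = 13.13 mol

13.1 mol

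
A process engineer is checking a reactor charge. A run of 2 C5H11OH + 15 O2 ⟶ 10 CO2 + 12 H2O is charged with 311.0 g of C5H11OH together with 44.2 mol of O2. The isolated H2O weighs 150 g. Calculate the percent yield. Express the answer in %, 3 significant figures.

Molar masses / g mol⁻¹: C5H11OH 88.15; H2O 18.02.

39.3 %

n(C5H11OH) = 311.0 / 88.15 = 3.528 mol
n(O2) = 44.20 mol
n/ν for C5H11OH = 3.528/2 = 1.764
n/ν for O2 = 44.20/15 = 2.947
Smallest n/ν is C5H11OH → limiting reagent.
theoretical n(H2O) = (12/2) × 3.528 = 21.17 mol → 381.5 g
% yield = 150 / 381.5 × 100 = 39.32 %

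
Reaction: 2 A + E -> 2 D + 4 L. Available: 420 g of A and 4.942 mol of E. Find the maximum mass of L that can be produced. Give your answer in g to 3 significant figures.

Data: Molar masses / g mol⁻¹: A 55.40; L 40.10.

608 g

n(A) = 420.0 / 55.40 = 7.581 mol
n(E) = 4.942 mol
n/ν → A: 3.791, E: 4.942; A is limiting.
n(L) = (4/2) × 7.581 = 15.16 mol
mass = 15.16 × 40.10 = 607.9 g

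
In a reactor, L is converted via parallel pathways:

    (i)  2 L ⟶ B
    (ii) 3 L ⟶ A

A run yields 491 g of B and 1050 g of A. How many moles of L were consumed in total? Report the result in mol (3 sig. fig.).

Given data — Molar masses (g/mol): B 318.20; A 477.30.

9.69 mol

n(B) = 491 / 318.20 = 1.543 mol
n(A) = 1050 / 477.30 = 2.200 mol
n(L) via (i) = (2/1)×1.543 = 3.086 mol
n(L) via (ii) = (3/1)×2.200 = 6.600 mol
total n(L) = 3.086 + 6.600 = 9.686 mol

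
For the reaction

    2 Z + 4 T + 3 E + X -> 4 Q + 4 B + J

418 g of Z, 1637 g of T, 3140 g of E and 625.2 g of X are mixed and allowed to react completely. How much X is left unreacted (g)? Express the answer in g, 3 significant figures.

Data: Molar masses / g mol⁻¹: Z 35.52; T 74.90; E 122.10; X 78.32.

n(Z) = 418.0 / 35.52 = 11.77 mol
n(T) = 1637 / 74.90 = 21.86 mol
n(E) = 3140 / 122.10 = 25.72 mol
n(X) = 625.2 / 78.32 = 7.983 mol
n/ν → Z: 5.885, T: 5.465, E: 8.573, X: 7.983; T is limiting.
X consumed = (1/4) × 21.86 = 5.465 mol
X remaining = 7.983 − 5.465 = 2.518 mol
mass = 2.518 × 78.32 = 197.2 g

197 g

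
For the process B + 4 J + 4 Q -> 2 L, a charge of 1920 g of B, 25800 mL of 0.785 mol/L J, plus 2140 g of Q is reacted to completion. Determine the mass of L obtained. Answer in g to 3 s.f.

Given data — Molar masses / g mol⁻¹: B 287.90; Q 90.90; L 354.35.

3590 g

n(B) = 1920 / 287.90 = 6.669 mol
n(J) = 0.785 × 25800/1000 = 20.25 mol
n(Q) = 2140 / 90.90 = 23.54 mol
n/ν for B = 6.669/1 = 6.669
n/ν for J = 20.25/4 = 5.063
n/ν for Q = 23.54/4 = 5.885
Smallest n/ν is J → limiting reagent.
n(L) = (2/4) × 20.25 = 10.13 mol
mass = 10.13 × 354.35 = 3590 g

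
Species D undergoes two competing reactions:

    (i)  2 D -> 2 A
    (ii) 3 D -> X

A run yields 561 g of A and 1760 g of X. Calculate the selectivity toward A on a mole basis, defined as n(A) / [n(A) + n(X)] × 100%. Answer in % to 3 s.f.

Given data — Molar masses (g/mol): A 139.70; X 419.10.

n(A) = 561 / 139.70 = 4.016 mol
n(X) = 1760 / 419.10 = 4.199 mol
selectivity = 4.016/(4.016+4.199) × 100 = 48.89 %

48.9 %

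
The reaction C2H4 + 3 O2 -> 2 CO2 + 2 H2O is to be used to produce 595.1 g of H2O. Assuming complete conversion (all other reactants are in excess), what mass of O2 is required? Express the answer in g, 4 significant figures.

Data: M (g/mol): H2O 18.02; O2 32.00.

n(H2O) = 595.1 / 18.02 = 33.02 mol
n(O2) = (3/2) × 33.02 = 49.53 mol
mass = 49.53 × 32.00 = 1585 g

1585 g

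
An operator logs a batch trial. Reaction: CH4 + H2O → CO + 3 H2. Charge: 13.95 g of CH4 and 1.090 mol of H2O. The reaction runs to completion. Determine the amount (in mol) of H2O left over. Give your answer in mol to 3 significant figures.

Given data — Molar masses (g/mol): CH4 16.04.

0.220 mol

n(CH4) = 13.95 / 16.04 = 0.8697 mol
n(H2O) = 1.090 mol
n/ν for CH4 = 0.8697/1 = 0.8697
n/ν for H2O = 1.090/1 = 1.090
Smallest n/ν is CH4 → limiting reagent.
H2O consumed = (1/1) × 0.8697 = 0.8697 mol
H2O remaining = 1.090 − 0.8697 = 0.2203 mol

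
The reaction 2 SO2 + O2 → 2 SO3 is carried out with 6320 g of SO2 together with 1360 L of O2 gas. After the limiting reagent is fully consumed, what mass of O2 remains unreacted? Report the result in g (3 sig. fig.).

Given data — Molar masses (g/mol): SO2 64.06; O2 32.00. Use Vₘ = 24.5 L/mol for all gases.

n(SO2) = 6320 / 64.06 = 98.66 mol
n(O2) = 1360 / 24.5 = 55.51 mol
n/ν for SO2 = 98.66/2 = 49.33
n/ν for O2 = 55.51/1 = 55.51
Smallest n/ν is SO2 → limiting reagent.
O2 consumed = (1/2) × 98.66 = 49.33 mol
O2 remaining = 55.51 − 49.33 = 6.180 mol
mass = 6.180 × 32.00 = 197.8 g

198 g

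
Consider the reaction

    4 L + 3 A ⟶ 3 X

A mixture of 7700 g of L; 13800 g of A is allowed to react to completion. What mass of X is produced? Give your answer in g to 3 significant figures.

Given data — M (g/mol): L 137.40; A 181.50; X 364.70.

n(L) = 7700 / 137.40 = 56.04 mol
n(A) = 13800 / 181.50 = 76.03 mol
n/ν → L: 14.01, A: 25.34; L is limiting.
n(X) = (3/4) × 56.04 = 42.03 mol
mass = 42.03 × 364.70 = 15330 g

15300 g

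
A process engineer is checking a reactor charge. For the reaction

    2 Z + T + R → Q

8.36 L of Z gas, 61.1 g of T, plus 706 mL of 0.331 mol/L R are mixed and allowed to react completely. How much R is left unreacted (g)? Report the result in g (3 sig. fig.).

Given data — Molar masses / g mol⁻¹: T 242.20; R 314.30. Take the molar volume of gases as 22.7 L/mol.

15.6 g

n(Z) = 8.360 / 22.7 = 0.3683 mol
n(T) = 61.10 / 242.20 = 0.2523 mol
n(R) = 0.331 × 706.0/1000 = 0.2337 mol
n/ν for Z = 0.3683/2 = 0.1842
n/ν for T = 0.2523/1 = 0.2523
n/ν for R = 0.2337/1 = 0.2337
Smallest n/ν is Z → limiting reagent.
R consumed = (1/2) × 0.3683 = 0.1842 mol
R remaining = 0.2337 − 0.1842 = 0.04950 mol
mass = 0.04950 × 314.30 = 15.56 g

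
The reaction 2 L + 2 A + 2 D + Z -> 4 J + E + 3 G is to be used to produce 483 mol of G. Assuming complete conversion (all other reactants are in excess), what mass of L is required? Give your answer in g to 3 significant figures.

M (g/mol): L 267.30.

n(G) = 483.0 mol
n(L) = (2/3) × 483.0 = 322.0 mol
mass = 322.0 × 267.30 = 86070 g

86100 g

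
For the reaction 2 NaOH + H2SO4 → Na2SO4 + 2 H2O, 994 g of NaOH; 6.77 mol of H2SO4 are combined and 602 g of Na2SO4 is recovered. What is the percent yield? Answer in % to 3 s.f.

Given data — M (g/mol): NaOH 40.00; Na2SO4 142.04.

62.6 %

n(NaOH) = 994.0 / 40.00 = 24.85 mol
n(H2SO4) = 6.770 mol
n/ν → NaOH: 12.43, H2SO4: 6.770; H2SO4 is limiting.
theoretical n(Na2SO4) = (1/1) × 6.770 = 6.770 mol → 961.6 g
% yield = 602 / 961.6 × 100 = 62.60 %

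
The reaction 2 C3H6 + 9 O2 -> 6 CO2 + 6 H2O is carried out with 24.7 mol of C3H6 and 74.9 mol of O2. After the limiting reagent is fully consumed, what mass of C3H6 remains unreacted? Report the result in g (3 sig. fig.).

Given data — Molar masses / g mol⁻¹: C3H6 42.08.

n(C3H6) = 24.70 mol
n(O2) = 74.90 mol
n/ν for C3H6 = 24.70/2 = 12.35
n/ν for O2 = 74.90/9 = 8.322
Smallest n/ν is O2 → limiting reagent.
C3H6 consumed = (2/9) × 74.90 = 16.64 mol
C3H6 remaining = 24.70 − 16.64 = 8.060 mol
mass = 8.060 × 42.08 = 339.2 g

339 g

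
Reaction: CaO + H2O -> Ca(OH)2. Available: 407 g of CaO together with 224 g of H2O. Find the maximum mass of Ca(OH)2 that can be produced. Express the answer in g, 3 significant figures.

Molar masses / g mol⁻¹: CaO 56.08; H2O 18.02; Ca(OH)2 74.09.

n(CaO) = 407.0 / 56.08 = 7.257 mol
n(H2O) = 224.0 / 18.02 = 12.43 mol
n/ν → CaO: 7.257, H2O: 12.43; CaO is limiting.
n(Ca(OH)2) = (1/1) × 7.257 = 7.257 mol
mass = 7.257 × 74.09 = 537.7 g

538 g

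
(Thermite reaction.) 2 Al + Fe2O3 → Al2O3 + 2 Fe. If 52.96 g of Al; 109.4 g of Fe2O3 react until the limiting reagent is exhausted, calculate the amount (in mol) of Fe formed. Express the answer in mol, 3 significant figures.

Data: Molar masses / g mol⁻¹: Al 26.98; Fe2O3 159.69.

n(Al) = 52.96 / 26.98 = 1.963 mol
n(Fe2O3) = 109.4 / 159.69 = 0.6851 mol
n/ν for Al = 1.963/2 = 0.9815
n/ν for Fe2O3 = 0.6851/1 = 0.6851
Smallest n/ν is Fe2O3 → limiting reagent.
n(Fe) = (2/1) × 0.6851 = 1.370 mol

1.37 mol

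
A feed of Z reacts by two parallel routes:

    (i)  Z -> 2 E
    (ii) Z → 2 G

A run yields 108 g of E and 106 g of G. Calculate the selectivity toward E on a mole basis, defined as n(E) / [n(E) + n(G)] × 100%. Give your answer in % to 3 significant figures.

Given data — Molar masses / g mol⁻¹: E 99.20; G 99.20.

n(E) = 108 / 99.20 = 1.089 mol
n(G) = 106 / 99.20 = 1.069 mol
selectivity = 1.089/(1.089+1.069) × 100 = 50.46 %

50.5 %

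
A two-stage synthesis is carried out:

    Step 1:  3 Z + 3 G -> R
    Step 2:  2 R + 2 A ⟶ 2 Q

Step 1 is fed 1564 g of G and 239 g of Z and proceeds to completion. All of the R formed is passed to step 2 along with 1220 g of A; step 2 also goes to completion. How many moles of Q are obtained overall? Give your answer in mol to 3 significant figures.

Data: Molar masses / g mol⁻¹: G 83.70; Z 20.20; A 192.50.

Step 1:
n(G) = 1564 / 83.70 = 18.69 mol
n(Z) = 239.0 / 20.20 = 11.83 mol
n/ν for G = 18.69/3 = 6.230
n/ν for Z = 11.83/3 = 3.943
Smallest n/ν is Z → limiting reagent.
n(R) produced = (1/3) × 11.83 = 3.943 mol
Step 2:
n(R) available = 3.943 mol
n(A) = 1220 / 192.50 = 6.338 mol
n/ν for R = 3.943/2 = 1.972
n/ν for A = 6.338/2 = 3.169
Smallest n/ν is R → limiting reagent.
n(Q) = (2/2) × 3.943 = 3.943 mol

3.94 mol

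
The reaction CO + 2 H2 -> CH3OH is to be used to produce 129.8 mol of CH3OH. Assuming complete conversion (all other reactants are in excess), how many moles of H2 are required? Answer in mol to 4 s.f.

259.6 mol

n(CH3OH) = 129.8 mol
n(H2) = (2/1) × 129.8 = 259.6 mol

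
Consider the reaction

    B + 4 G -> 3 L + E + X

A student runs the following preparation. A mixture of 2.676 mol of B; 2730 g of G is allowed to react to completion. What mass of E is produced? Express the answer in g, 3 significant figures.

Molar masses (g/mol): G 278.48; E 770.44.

1890 g

n(B) = 2.676 mol
n(G) = 2730 / 278.48 = 9.803 mol
n/ν for B = 2.676/1 = 2.676
n/ν for G = 9.803/4 = 2.451
Smallest n/ν is G → limiting reagent.
n(E) = (1/4) × 9.803 = 2.451 mol
mass = 2.451 × 770.44 = 1888 g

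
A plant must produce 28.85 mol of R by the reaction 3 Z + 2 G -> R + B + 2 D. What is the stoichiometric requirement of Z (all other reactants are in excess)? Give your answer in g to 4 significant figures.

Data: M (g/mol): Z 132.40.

n(R) = 28.85 mol
n(Z) = (3/1) × 28.85 = 86.55 mol
mass = 86.55 × 132.40 = 11460 g

11460 g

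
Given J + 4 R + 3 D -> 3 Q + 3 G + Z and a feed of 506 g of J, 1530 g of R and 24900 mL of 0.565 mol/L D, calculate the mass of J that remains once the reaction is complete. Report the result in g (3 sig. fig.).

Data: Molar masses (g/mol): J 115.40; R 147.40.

207 g

n(J) = 506.0 / 115.40 = 4.385 mol
n(R) = 1530 / 147.40 = 10.38 mol
n(D) = 0.565 × 24900/1000 = 14.07 mol
n/ν for J = 4.385/1 = 4.385
n/ν for R = 10.38/4 = 2.595
n/ν for D = 14.07/3 = 4.690
Smallest n/ν is R → limiting reagent.
J consumed = (1/4) × 10.38 = 2.595 mol
J remaining = 4.385 − 2.595 = 1.790 mol
mass = 1.790 × 115.40 = 206.6 g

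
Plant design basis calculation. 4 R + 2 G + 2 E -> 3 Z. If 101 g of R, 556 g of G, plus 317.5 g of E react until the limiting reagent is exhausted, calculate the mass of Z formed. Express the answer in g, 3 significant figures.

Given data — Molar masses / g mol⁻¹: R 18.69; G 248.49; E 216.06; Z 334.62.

n(R) = 101.0 / 18.69 = 5.404 mol
n(G) = 556.0 / 248.49 = 2.238 mol
n(E) = 317.5 / 216.06 = 1.469 mol
n/ν for R = 5.404/4 = 1.351
n/ν for G = 2.238/2 = 1.119
n/ν for E = 1.469/2 = 0.7345
Smallest n/ν is E → limiting reagent.
n(Z) = (3/2) × 1.469 = 2.204 mol
mass = 2.204 × 334.62 = 737.5 g

738 g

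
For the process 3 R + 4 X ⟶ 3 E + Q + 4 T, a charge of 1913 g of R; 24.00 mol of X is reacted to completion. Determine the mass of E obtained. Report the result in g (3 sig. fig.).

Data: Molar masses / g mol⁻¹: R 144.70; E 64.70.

n(R) = 1913 / 144.70 = 13.22 mol
n(X) = 24.00 mol
n/ν → R: 4.407, X: 6.000; R is limiting.
n(E) = (3/3) × 13.22 = 13.22 mol
mass = 13.22 × 64.70 = 855.3 g

855 g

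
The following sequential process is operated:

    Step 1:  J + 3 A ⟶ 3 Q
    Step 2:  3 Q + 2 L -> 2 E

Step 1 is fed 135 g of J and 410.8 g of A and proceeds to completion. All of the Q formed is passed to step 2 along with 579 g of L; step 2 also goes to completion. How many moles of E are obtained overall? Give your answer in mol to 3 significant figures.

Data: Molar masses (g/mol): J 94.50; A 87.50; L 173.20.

2.86 mol

Step 1:
n(J) = 135.0 / 94.50 = 1.429 mol
n(A) = 410.8 / 87.50 = 4.695 mol
n/ν for J = 1.429/1 = 1.429
n/ν for A = 4.695/3 = 1.565
Smallest n/ν is J → limiting reagent.
n(Q) produced = (3/1) × 1.429 = 4.287 mol
Step 2:
n(Q) available = 4.287 mol
n(L) = 579.0 / 173.20 = 3.343 mol
n/ν for Q = 4.287/3 = 1.429
n/ν for L = 3.343/2 = 1.672
Smallest n/ν is Q → limiting reagent.
n(E) = (2/3) × 4.287 = 2.858 mol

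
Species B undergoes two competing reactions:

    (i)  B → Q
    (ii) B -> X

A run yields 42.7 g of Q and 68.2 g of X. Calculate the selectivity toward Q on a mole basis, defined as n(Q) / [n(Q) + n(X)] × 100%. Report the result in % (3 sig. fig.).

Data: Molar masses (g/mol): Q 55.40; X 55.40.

38.5 %

n(Q) = 42.7 / 55.40 = 0.7708 mol
n(X) = 68.2 / 55.40 = 1.231 mol
selectivity = 0.7708/(0.7708+1.231) × 100 = 38.51 %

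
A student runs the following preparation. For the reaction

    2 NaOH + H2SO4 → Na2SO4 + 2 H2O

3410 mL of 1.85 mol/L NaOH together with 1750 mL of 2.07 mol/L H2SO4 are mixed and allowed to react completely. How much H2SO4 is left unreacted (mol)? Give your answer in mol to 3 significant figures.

n(NaOH) = 1.85 × 3410/1000 = 6.309 mol
n(H2SO4) = 2.07 × 1750/1000 = 3.623 mol
n/ν for NaOH = 6.309/2 = 3.155
n/ν for H2SO4 = 3.623/1 = 3.623
Smallest n/ν is NaOH → limiting reagent.
H2SO4 consumed = (1/2) × 6.309 = 3.155 mol
H2SO4 remaining = 3.623 − 3.155 = 0.4680 mol

0.468 mol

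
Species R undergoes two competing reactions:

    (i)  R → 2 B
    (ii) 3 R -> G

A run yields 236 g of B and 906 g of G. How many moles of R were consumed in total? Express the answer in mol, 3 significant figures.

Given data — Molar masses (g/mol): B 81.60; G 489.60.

7.00 mol

n(B) = 236 / 81.60 = 2.892 mol
n(G) = 906 / 489.60 = 1.850 mol
n(R) via (i) = (1/2)×2.892 = 1.446 mol
n(R) via (ii) = (3/1)×1.850 = 5.550 mol
total n(R) = 1.446 + 5.550 = 6.996 mol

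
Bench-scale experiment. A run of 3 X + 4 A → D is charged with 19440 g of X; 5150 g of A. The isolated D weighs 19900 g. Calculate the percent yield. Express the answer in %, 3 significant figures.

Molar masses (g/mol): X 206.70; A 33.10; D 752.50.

n(X) = 19440 / 206.70 = 94.05 mol
n(A) = 5150 / 33.10 = 155.6 mol
n/ν for X = 94.05/3 = 31.35
n/ν for A = 155.6/4 = 38.90
Smallest n/ν is X → limiting reagent.
theoretical n(D) = (1/3) × 94.05 = 31.35 mol → 23590 g
% yield = 19900 / 23590 × 100 = 84.36 %

84.4 %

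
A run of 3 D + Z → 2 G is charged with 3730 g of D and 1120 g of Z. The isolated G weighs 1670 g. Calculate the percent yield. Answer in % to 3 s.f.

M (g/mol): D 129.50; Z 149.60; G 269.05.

41.5 %

n(D) = 3730 / 129.50 = 28.80 mol
n(Z) = 1120 / 149.60 = 7.487 mol
n/ν → D: 9.600, Z: 7.487; Z is limiting.
theoretical n(G) = (2/1) × 7.487 = 14.97 mol → 4028 g
% yield = 1670 / 4028 × 100 = 41.46 %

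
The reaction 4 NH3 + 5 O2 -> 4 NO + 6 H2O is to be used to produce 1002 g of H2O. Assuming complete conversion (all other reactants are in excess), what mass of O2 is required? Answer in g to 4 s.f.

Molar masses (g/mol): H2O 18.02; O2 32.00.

n(H2O) = 1002 / 18.02 = 55.60 mol
n(O2) = (5/6) × 55.60 = 46.33 mol
mass = 46.33 × 32.00 = 1483 g

1483 g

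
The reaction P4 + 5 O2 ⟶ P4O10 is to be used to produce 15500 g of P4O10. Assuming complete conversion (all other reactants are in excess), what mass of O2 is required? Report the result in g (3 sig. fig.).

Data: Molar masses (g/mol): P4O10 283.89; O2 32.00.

8740 g

n(P4O10) = 15500 / 283.89 = 54.60 mol
n(O2) = (5/1) × 54.60 = 273.0 mol
mass = 273.0 × 32.00 = 8736 g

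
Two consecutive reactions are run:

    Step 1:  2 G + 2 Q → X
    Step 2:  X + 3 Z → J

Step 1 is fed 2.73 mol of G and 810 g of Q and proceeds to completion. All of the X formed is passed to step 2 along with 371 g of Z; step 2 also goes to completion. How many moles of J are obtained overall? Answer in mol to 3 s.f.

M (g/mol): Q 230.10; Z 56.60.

1.37 mol

Step 1:
n(G) = 2.730 mol
n(Q) = 810.0 / 230.10 = 3.520 mol
n/ν for G = 2.730/2 = 1.365
n/ν for Q = 3.520/2 = 1.760
Smallest n/ν is G → limiting reagent.
n(X) produced = (1/2) × 2.730 = 1.365 mol
Step 2:
n(X) available = 1.365 mol
n(Z) = 371.0 / 56.60 = 6.555 mol
n/ν for X = 1.365/1 = 1.365
n/ν for Z = 6.555/3 = 2.185
Smallest n/ν is X → limiting reagent.
n(J) = (1/1) × 1.365 = 1.365 mol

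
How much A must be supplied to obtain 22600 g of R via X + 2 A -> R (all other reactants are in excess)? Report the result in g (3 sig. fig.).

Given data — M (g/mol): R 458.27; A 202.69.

20000 g

n(R) = 22600 / 458.27 = 49.32 mol
n(A) = (2/1) × 49.32 = 98.64 mol
mass = 98.64 × 202.69 = 19990 g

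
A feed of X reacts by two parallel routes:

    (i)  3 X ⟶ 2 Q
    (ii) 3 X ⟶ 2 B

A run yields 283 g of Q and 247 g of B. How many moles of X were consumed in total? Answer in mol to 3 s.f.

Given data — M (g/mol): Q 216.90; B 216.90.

n(Q) = 283 / 216.90 = 1.305 mol
n(B) = 247 / 216.90 = 1.139 mol
n(X) via (i) = (3/2)×1.305 = 1.958 mol
n(X) via (ii) = (3/2)×1.139 = 1.709 mol
total n(X) = 1.958 + 1.709 = 3.667 mol

3.67 mol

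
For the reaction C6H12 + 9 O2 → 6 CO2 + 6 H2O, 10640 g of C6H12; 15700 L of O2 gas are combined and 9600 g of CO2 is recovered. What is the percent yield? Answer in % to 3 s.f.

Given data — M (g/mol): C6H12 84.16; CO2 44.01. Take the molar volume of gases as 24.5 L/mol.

n(C6H12) = 10640 / 84.16 = 126.4 mol
n(O2) = 15700 / 24.5 = 640.8 mol
n/ν for C6H12 = 126.4/1 = 126.4
n/ν for O2 = 640.8/9 = 71.20
Smallest n/ν is O2 → limiting reagent.
theoretical n(CO2) = (6/9) × 640.8 = 427.2 mol → 18800 g
% yield = 9600 / 18800 × 100 = 51.06 %

51.1 %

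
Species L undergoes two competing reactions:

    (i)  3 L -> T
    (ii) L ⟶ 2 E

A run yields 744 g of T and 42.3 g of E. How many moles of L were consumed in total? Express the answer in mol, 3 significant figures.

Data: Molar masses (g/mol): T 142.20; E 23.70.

n(T) = 744 / 142.20 = 5.232 mol
n(E) = 42.3 / 23.70 = 1.785 mol
n(L) via (i) = (3/1)×5.232 = 15.70 mol
n(L) via (ii) = (1/2)×1.785 = 0.8925 mol
total n(L) = 15.70 + 0.8925 = 16.59 mol

16.6 mol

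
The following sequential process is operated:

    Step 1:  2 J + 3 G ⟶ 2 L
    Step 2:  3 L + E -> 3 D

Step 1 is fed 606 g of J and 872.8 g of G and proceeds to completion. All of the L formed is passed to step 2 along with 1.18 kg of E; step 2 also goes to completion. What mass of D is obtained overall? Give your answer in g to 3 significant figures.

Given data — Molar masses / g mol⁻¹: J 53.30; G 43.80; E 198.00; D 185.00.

Step 1:
n(J) = 606.0 / 53.30 = 11.37 mol
n(G) = 872.8 / 43.80 = 19.93 mol
n/ν for J = 11.37/2 = 5.685
n/ν for G = 19.93/3 = 6.643
Smallest n/ν is J → limiting reagent.
n(L) produced = (2/2) × 11.37 = 11.37 mol
Step 2:
n(L) available = 11.37 mol
n(E) = 1.180×1000 / 198.00 = 5.960 mol
n/ν for L = 11.37/3 = 3.790
n/ν for E = 5.960/1 = 5.960
Smallest n/ν is L → limiting reagent.
n(D) = (3/3) × 11.37 = 11.37 mol
mass = 11.37 × 185.00 = 2103 g

2100 g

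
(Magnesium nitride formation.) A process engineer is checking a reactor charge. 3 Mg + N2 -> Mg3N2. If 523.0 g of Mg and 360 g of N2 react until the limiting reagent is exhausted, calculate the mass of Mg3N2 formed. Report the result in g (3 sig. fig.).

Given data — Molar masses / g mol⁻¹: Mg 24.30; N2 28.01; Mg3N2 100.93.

n(Mg) = 523.0 / 24.30 = 21.52 mol
n(N2) = 360.0 / 28.01 = 12.85 mol
n/ν → Mg: 7.173, N2: 12.85; Mg is limiting.
n(Mg3N2) = (1/3) × 21.52 = 7.173 mol
mass = 7.173 × 100.93 = 724.0 g

724 g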